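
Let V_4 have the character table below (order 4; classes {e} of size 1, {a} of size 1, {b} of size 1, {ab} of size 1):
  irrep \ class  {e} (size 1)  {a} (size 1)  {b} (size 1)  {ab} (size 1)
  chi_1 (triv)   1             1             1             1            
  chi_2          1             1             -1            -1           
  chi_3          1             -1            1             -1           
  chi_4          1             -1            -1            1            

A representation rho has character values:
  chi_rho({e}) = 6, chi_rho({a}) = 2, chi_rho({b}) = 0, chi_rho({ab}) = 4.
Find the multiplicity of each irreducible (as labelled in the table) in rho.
Multiplicities: chi_1: 3, chi_2: 1, chi_3: 0, chi_4: 2.

Reasoning: Use <chi_rho, chi> = (1/|G|) sum_C |C| * chi_rho(C) * conj(chi(C)) with |G| = 4 for each irreducible chi in the table:
  <chi_rho, chi_1> = (1/4)[1*(6)*conj(1) + 1*(2)*conj(1) + 1*(0)*conj(1) + 1*(4)*conj(1)]
      = (1/4)[(6) + (2) + (0) + (4)] = 12/4 = 3
  <chi_rho, chi_2> = (1/4)[1*(6)*conj(1) + 1*(2)*conj(1) + 1*(0)*conj(-1) + 1*(4)*conj(-1)]
      = (1/4)[(6) + (2) + (0) + (-4)] = 4/4 = 1
  <chi_rho, chi_3> = (1/4)[1*(6)*conj(1) + 1*(2)*conj(-1) + 1*(0)*conj(1) + 1*(4)*conj(-1)]
      = (1/4)[(6) + (-2) + (0) + (-4)] = 0/4 = 0
  <chi_rho, chi_4> = (1/4)[1*(6)*conj(1) + 1*(2)*conj(-1) + 1*(0)*conj(-1) + 1*(4)*conj(1)]
      = (1/4)[(6) + (-2) + (0) + (4)] = 8/4 = 2
Dimension check: dim(rho) = sum (mult * dim) = 3*1 + 1*1 + 0*1 + 2*1 = 6 = chi_rho(e) = 6.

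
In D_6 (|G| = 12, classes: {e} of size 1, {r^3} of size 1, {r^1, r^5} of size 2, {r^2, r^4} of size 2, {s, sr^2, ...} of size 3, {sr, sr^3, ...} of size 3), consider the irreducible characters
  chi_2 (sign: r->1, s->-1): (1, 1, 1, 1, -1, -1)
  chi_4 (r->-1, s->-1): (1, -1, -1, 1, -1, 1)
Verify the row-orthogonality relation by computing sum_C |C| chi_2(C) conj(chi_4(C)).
Sum = 0; so <chi_2, chi_4> = 0 (distinct irreducibles are orthogonal).

Compute term by term over conjugacy classes (|C| * chi_2(C) * conj(chi_4(C))):
  1*(1)*conj(1) + 1*(1)*conj(-1) + 2*(1)*conj(-1) + 2*(1)*conj(1) + 3*(-1)*conj(-1) + 3*(-1)*conj(1)
  = (1) + (-1) + (-2) + (2) + (3) + (-3)
  = 0.
Dividing by |G| = 12 gives 0/12 = 0, matching the row-orthogonality relation <chi_2, chi_4> = [chi_2 = chi_4].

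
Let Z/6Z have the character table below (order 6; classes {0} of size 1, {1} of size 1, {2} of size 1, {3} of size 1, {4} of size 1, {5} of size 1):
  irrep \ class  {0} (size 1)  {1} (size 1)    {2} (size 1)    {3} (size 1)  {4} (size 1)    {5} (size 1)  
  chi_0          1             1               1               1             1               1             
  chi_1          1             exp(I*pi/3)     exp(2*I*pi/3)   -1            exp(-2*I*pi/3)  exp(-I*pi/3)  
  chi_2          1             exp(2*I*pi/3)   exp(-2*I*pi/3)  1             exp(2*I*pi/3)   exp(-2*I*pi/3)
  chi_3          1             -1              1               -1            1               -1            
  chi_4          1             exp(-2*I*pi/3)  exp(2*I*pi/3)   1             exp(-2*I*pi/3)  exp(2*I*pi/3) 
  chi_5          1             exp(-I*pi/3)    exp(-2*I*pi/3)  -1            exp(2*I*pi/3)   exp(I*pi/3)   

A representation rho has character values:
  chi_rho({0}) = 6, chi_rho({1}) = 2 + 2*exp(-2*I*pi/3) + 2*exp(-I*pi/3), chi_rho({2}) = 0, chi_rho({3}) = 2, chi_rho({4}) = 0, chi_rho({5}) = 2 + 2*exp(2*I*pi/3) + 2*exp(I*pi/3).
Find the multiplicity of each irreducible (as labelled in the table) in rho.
Multiplicities: chi_0: 2, chi_1: 0, chi_2: 0, chi_3: 0, chi_4: 2, chi_5: 2.

Argument: Use <chi_rho, chi> = (1/|G|) sum_C |C| * chi_rho(C) * conj(chi(C)) with |G| = 6 for each irreducible chi in the table:
  <chi_rho, chi_0> = (1/6)[1*(6)*conj(1) + 1*(2 + 2*exp(-2*I*pi/3) + 2*exp(-I*pi/3))*conj(1) + 1*(0)*conj(1) + 1*(2)*conj(1) + 1*(0)*conj(1) + 1*(2 + 2*exp(2*I*pi/3) + 2*exp(I*pi/3))*conj(1)]
      = (1/6)[(6) + (2 + 2*exp(-2*I*pi/3) + 2*exp(-I*pi/3)) + (0) + (2) + (0) + (2 + 2*exp(2*I*pi/3) + 2*exp(I*pi/3))] = 12/6 = 2
  <chi_rho, chi_1> = (1/6)[1*(6)*conj(1) + 1*(2 + 2*exp(-2*I*pi/3) + 2*exp(-I*pi/3))*conj(exp(I*pi/3)) + 1*(0)*conj(exp(2*I*pi/3)) + 1*(2)*conj(-1) + 1*(0)*conj(exp(-2*I*pi/3)) + 1*(2 + 2*exp(2*I*pi/3) + 2*exp(I*pi/3))*conj(exp(-I*pi/3))]
      = (1/6)[(6) + (-2 + 2*exp(-2*I*pi/3) + 2*exp(-I*pi/3)) + (0) + (-2) + (0) + (-2 + 2*exp(2*I*pi/3) + 2*exp(I*pi/3))] = 0/6 = 0
  <chi_rho, chi_2> = (1/6)[1*(6)*conj(1) + 1*(2 + 2*exp(-2*I*pi/3) + 2*exp(-I*pi/3))*conj(exp(2*I*pi/3)) + 1*(0)*conj(exp(-2*I*pi/3)) + 1*(2)*conj(1) + 1*(0)*conj(exp(2*I*pi/3)) + 1*(2 + 2*exp(2*I*pi/3) + 2*exp(I*pi/3))*conj(exp(-2*I*pi/3))]
      = (1/6)[(6) + (-4) + (0) + (2) + (0) + (-4)] = 0/6 = 0
  <chi_rho, chi_3> = (1/6)[1*(6)*conj(1) + 1*(2 + 2*exp(-2*I*pi/3) + 2*exp(-I*pi/3))*conj(-1) + 1*(0)*conj(1) + 1*(2)*conj(-1) + 1*(0)*conj(1) + 1*(2 + 2*exp(2*I*pi/3) + 2*exp(I*pi/3))*conj(-1)]
      = (1/6)[(6) + (-2 - 2*exp(-I*pi/3) - 2*exp(-2*I*pi/3)) + (0) + (-2) + (0) + (-2 - 2*exp(I*pi/3) - 2*exp(2*I*pi/3))] = 0/6 = 0
  <chi_rho, chi_4> = (1/6)[1*(6)*conj(1) + 1*(2 + 2*exp(-2*I*pi/3) + 2*exp(-I*pi/3))*conj(exp(-2*I*pi/3)) + 1*(0)*conj(exp(2*I*pi/3)) + 1*(2)*conj(1) + 1*(0)*conj(exp(-2*I*pi/3)) + 1*(2 + 2*exp(2*I*pi/3) + 2*exp(I*pi/3))*conj(exp(2*I*pi/3))]
      = (1/6)[(6) + (2 + 2*exp(2*I*pi/3) + 2*exp(I*pi/3)) + (0) + (2) + (0) + (2 + 2*exp(-2*I*pi/3) + 2*exp(-I*pi/3))] = 12/6 = 2
  <chi_rho, chi_5> = (1/6)[1*(6)*conj(1) + 1*(2 + 2*exp(-2*I*pi/3) + 2*exp(-I*pi/3))*conj(exp(-I*pi/3)) + 1*(0)*conj(exp(-2*I*pi/3)) + 1*(2)*conj(-1) + 1*(0)*conj(exp(2*I*pi/3)) + 1*(2 + 2*exp(2*I*pi/3) + 2*exp(I*pi/3))*conj(exp(I*pi/3))]
      = (1/6)[(6) + (4) + (0) + (-2) + (0) + (4)] = 12/6 = 2
(Exp terms are combined using exp(i*s)*conj(exp(i*t)) = exp(i*(s-t)), and sums of them are collapsed using the identity that for every m > 1 the m distinct m-th roots of unity sum to 0, e.g. 1 + exp(2*I*pi/3) + exp(-2*I*pi/3) = 0.)
Dimension check: dim(rho) = sum (mult * dim) = 2*1 + 0*1 + 0*1 + 0*1 + 2*1 + 2*1 = 6 = chi_rho(e) = 6.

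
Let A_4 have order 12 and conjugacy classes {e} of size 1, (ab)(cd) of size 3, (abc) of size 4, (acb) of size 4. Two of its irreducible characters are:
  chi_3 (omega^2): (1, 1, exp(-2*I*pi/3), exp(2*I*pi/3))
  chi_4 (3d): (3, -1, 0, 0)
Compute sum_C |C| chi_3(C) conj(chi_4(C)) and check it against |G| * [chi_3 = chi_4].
Sum = 0; so <chi_3, chi_4> = 0 (distinct irreducibles are orthogonal).

Reasoning: Compute term by term over conjugacy classes (|C| * chi_3(C) * conj(chi_4(C))):
  1*(1)*conj(3) + 3*(1)*conj(-1) + 4*(exp(-2*I*pi/3))*conj(0) + 4*(exp(2*I*pi/3))*conj(0)
  = (3) + (-3) + (0) + (0)
  = 0.
(Exp terms are combined using exp(i*s)*conj(exp(i*t)) = exp(i*(s-t)), and sums of them are collapsed using the identity that for every m > 1 the m distinct m-th roots of unity sum to 0, e.g. 1 + exp(2*I*pi/3) + exp(-2*I*pi/3) = 0.)
Dividing by |G| = 12 gives 0/12 = 0, matching the row-orthogonality relation <chi_3, chi_4> = [chi_3 = chi_4].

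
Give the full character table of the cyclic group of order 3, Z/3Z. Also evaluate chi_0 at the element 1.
Character table of Z/3Z (irreps indexed chi_0,...,chi_2 with chi_k(m) = zeta_3^(k*m), zeta_3 = exp(2*pi*i/3)):
  irrep \ class  {0} (size 1)  {1} (size 1)    {2} (size 1)  
  chi_0          1             1               1             
  chi_1          1             exp(2*I*pi/3)   exp(-2*I*pi/3)
  chi_2          1             exp(-2*I*pi/3)  exp(2*I*pi/3) 

Spot check: chi_0(1) = zeta_3^(0*1) = zeta_3^0 = 1.

Details: Z/3Z is abelian, so all 3 irreducible complex representations are 1-dimensional. They are given by chi_k(m) = zeta_3^(k*m) for k = 0,...,2. Row orthogonality: sum_m chi_k(m) conj(chi_l(m)) = 3 * [k = l].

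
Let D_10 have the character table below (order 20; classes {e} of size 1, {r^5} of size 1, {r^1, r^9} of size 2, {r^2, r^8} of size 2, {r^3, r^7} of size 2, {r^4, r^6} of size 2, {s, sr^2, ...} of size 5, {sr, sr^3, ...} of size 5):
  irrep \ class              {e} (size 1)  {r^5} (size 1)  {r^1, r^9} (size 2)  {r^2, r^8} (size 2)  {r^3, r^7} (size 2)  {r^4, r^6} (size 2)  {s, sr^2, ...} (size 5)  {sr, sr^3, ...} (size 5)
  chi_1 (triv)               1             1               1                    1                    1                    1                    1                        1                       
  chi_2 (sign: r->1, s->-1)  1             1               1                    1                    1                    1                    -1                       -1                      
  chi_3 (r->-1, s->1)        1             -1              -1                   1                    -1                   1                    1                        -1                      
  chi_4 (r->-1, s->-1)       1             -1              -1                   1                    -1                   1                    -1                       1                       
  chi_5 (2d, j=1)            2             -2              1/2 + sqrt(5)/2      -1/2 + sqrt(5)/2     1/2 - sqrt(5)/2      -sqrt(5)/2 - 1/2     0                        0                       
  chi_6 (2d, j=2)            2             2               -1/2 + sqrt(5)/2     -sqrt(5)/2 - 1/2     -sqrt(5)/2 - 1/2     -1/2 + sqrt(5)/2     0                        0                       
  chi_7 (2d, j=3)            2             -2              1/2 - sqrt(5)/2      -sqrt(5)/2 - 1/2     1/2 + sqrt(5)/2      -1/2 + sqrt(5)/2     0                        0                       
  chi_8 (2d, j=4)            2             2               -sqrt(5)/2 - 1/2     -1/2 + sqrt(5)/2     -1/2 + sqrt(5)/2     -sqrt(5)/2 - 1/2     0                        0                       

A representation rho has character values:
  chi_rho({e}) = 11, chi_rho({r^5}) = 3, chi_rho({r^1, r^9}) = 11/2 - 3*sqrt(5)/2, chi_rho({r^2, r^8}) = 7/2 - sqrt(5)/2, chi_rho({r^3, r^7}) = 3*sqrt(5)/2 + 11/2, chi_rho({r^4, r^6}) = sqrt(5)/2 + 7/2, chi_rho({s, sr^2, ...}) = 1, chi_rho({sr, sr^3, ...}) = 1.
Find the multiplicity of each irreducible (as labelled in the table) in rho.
Multiplicities: chi_1: 3, chi_2: 2, chi_3: 0, chi_4: 0, chi_5: 0, chi_6: 0, chi_7: 2, chi_8: 1.

Why: Use <chi_rho, chi> = (1/|G|) sum_C |C| * chi_rho(C) * conj(chi(C)) with |G| = 20 for each irreducible chi in the table:
  <chi_rho, chi_1> = (1/20)[1*(11)*conj(1) + 1*(3)*conj(1) + 2*(11/2 - 3*sqrt(5)/2)*conj(1) + 2*(7/2 - sqrt(5)/2)*conj(1) + 2*(3*sqrt(5)/2 + 11/2)*conj(1) + 2*(sqrt(5)/2 + 7/2)*conj(1) + 5*(1)*conj(1) + 5*(1)*conj(1)]
      = (1/20)[(11) + (3) + (11 - 3*sqrt(5)) + (7 - sqrt(5)) + (3*sqrt(5) + 11) + (sqrt(5) + 7) + (5) + (5)] = 60/20 = 3
  <chi_rho, chi_2> = (1/20)[1*(11)*conj(1) + 1*(3)*conj(1) + 2*(11/2 - 3*sqrt(5)/2)*conj(1) + 2*(7/2 - sqrt(5)/2)*conj(1) + 2*(3*sqrt(5)/2 + 11/2)*conj(1) + 2*(sqrt(5)/2 + 7/2)*conj(1) + 5*(1)*conj(-1) + 5*(1)*conj(-1)]
      = (1/20)[(11) + (3) + (11 - 3*sqrt(5)) + (7 - sqrt(5)) + (3*sqrt(5) + 11) + (sqrt(5) + 7) + (-5) + (-5)] = 40/20 = 2
  <chi_rho, chi_3> = (1/20)[1*(11)*conj(1) + 1*(3)*conj(-1) + 2*(11/2 - 3*sqrt(5)/2)*conj(-1) + 2*(7/2 - sqrt(5)/2)*conj(1) + 2*(3*sqrt(5)/2 + 11/2)*conj(-1) + 2*(sqrt(5)/2 + 7/2)*conj(1) + 5*(1)*conj(1) + 5*(1)*conj(-1)]
      = (1/20)[(11) + (-3) + (-11 + 3*sqrt(5)) + (7 - sqrt(5)) + (-11 - 3*sqrt(5)) + (sqrt(5) + 7) + (5) + (-5)] = 0/20 = 0
  <chi_rho, chi_4> = (1/20)[1*(11)*conj(1) + 1*(3)*conj(-1) + 2*(11/2 - 3*sqrt(5)/2)*conj(-1) + 2*(7/2 - sqrt(5)/2)*conj(1) + 2*(3*sqrt(5)/2 + 11/2)*conj(-1) + 2*(sqrt(5)/2 + 7/2)*conj(1) + 5*(1)*conj(-1) + 5*(1)*conj(1)]
      = (1/20)[(11) + (-3) + (-11 + 3*sqrt(5)) + (7 - sqrt(5)) + (-11 - 3*sqrt(5)) + (sqrt(5) + 7) + (-5) + (5)] = 0/20 = 0
  <chi_rho, chi_5> = (1/20)[1*(11)*conj(2) + 1*(3)*conj(-2) + 2*(11/2 - 3*sqrt(5)/2)*conj(1/2 + sqrt(5)/2) + 2*(7/2 - sqrt(5)/2)*conj(-1/2 + sqrt(5)/2) + 2*(3*sqrt(5)/2 + 11/2)*conj(1/2 - sqrt(5)/2) + 2*(sqrt(5)/2 + 7/2)*conj(-sqrt(5)/2 - 1/2) + 5*(1)*conj(0) + 5*(1)*conj(0)]
      = (1/20)[(22) + (-6) + (-2 + 4*sqrt(5)) + (-6 + 4*sqrt(5)) + (-4*sqrt(5) - 2) + (-4*sqrt(5) - 6) + (0) + (0)] = 0/20 = 0
  <chi_rho, chi_6> = (1/20)[1*(11)*conj(2) + 1*(3)*conj(2) + 2*(11/2 - 3*sqrt(5)/2)*conj(-1/2 + sqrt(5)/2) + 2*(7/2 - sqrt(5)/2)*conj(-sqrt(5)/2 - 1/2) + 2*(3*sqrt(5)/2 + 11/2)*conj(-sqrt(5)/2 - 1/2) + 2*(sqrt(5)/2 + 7/2)*conj(-1/2 + sqrt(5)/2) + 5*(1)*conj(0) + 5*(1)*conj(0)]
      = (1/20)[(22) + (6) + (-13 + 7*sqrt(5)) + (-3*sqrt(5) - 1) + (-7*sqrt(5) - 13) + (-1 + 3*sqrt(5)) + (0) + (0)] = 0/20 = 0
  <chi_rho, chi_7> = (1/20)[1*(11)*conj(2) + 1*(3)*conj(-2) + 2*(11/2 - 3*sqrt(5)/2)*conj(1/2 - sqrt(5)/2) + 2*(7/2 - sqrt(5)/2)*conj(-sqrt(5)/2 - 1/2) + 2*(3*sqrt(5)/2 + 11/2)*conj(1/2 + sqrt(5)/2) + 2*(sqrt(5)/2 + 7/2)*conj(-1/2 + sqrt(5)/2) + 5*(1)*conj(0) + 5*(1)*conj(0)]
      = (1/20)[(22) + (-6) + (13 - 7*sqrt(5)) + (-3*sqrt(5) - 1) + (13 + 7*sqrt(5)) + (-1 + 3*sqrt(5)) + (0) + (0)] = 40/20 = 2
  <chi_rho, chi_8> = (1/20)[1*(11)*conj(2) + 1*(3)*conj(2) + 2*(11/2 - 3*sqrt(5)/2)*conj(-sqrt(5)/2 - 1/2) + 2*(7/2 - sqrt(5)/2)*conj(-1/2 + sqrt(5)/2) + 2*(3*sqrt(5)/2 + 11/2)*conj(-1/2 + sqrt(5)/2) + 2*(sqrt(5)/2 + 7/2)*conj(-sqrt(5)/2 - 1/2) + 5*(1)*conj(0) + 5*(1)*conj(0)]
      = (1/20)[(22) + (6) + (2 - 4*sqrt(5)) + (-6 + 4*sqrt(5)) + (2 + 4*sqrt(5)) + (-4*sqrt(5) - 6) + (0) + (0)] = 20/20 = 1
Dimension check: dim(rho) = sum (mult * dim) = 3*1 + 2*1 + 0*1 + 0*1 + 0*2 + 0*2 + 2*2 + 1*2 = 11 = chi_rho(e) = 11.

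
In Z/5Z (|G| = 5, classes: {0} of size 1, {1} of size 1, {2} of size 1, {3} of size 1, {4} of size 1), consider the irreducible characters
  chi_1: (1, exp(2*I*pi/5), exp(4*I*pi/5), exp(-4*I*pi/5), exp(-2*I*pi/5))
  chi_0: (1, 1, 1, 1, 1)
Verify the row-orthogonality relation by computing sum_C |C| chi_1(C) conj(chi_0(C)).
Sum = 0; so <chi_1, chi_0> = 0 (distinct irreducibles are orthogonal).

Derivation: Compute term by term over conjugacy classes (|C| * chi_1(C) * conj(chi_0(C))):
  1*(1)*conj(1) + 1*(exp(2*I*pi/5))*conj(1) + 1*(exp(4*I*pi/5))*conj(1) + 1*(exp(-4*I*pi/5))*conj(1) + 1*(exp(-2*I*pi/5))*conj(1)
  = (1) + (exp(2*I*pi/5)) + (exp(4*I*pi/5)) + (exp(-4*I*pi/5)) + (exp(-2*I*pi/5))
  = 0.
(Exp terms are combined using exp(i*s)*conj(exp(i*t)) = exp(i*(s-t)), and sums of them are collapsed using the identity that for every m > 1 the m distinct m-th roots of unity sum to 0, e.g. 1 + exp(2*I*pi/3) + exp(-2*I*pi/3) = 0.)
Dividing by |G| = 5 gives 0/5 = 0, matching the row-orthogonality relation <chi_1, chi_0> = [chi_1 = chi_0].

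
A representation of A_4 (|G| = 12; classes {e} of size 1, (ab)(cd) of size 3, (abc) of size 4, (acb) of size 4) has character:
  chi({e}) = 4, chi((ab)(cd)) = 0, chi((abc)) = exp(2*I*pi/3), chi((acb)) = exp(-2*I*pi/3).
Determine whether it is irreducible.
Not irreducible (reducible): <chi, chi> = 2 > 1.

Why: <chi, chi> = (1/|G|) sum_C |C| * |chi(C)|^2 = (1/12)[1*|4|^2 + 3*|0|^2 + 4*|exp(2*I*pi/3)|^2 + 4*|exp(-2*I*pi/3)|^2]
  = (1/12)[(16) + (0) + (4) + (4)] = 24/12 = 2.
(Exp terms are combined using exp(i*s)*conj(exp(i*t)) = exp(i*(s-t)), and sums of them are collapsed using the identity that for every m > 1 the m distinct m-th roots of unity sum to 0, e.g. 1 + exp(2*I*pi/3) + exp(-2*I*pi/3) = 0.)
A character is irreducible iff <chi, chi> = 1, so this representation is reducible.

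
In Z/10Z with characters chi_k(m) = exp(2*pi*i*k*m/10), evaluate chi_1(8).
chi_1(8) = zeta_10^8 = exp(-2*I*pi/5)

Justification: chi_1(8) = zeta_10^(1*8) = zeta_10^8. Since zeta_10^10 = 1, this equals zeta_10^8 = exp(2*pi*i*8/10) = exp(-2*I*pi/5).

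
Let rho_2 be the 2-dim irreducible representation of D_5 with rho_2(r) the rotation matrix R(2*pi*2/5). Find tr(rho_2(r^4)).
chi_{rho_2}(r^4) = 2*cos(2*pi*2*4/5) = -sqrt(5)/2 - 1/2

Solution. rho_2(r^4) is rotation by angle 2*pi*2*4/5, whose trace is 2*cos(2*pi*2*4/5) = -sqrt(5)/2 - 1/2.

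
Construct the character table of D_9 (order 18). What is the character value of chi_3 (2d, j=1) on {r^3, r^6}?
Conjugacy classes: {e} of size 1, {r^1, r^8} of size 2, {r^2, r^7} of size 2, {r^3, r^6} of size 2, {r^4, r^5} of size 2, {s, sr, ..., sr^8} of size 9.
Character table:
  irrep \ class              {e} (size 1)  {r^1, r^8} (size 2)  {r^2, r^7} (size 2)  {r^3, r^6} (size 2)  {r^4, r^5} (size 2)  {s, sr, ..., sr^8} (size 9)
  chi_1 (triv)               1             1                    1                    1                    1                    1                          
  chi_2 (sign: r->1, s->-1)  1             1                    1                    1                    1                    -1                         
  chi_3 (2d, j=1)            2             2*cos(2*pi/9)        2*cos(4*pi/9)        -1                   -2*cos(pi/9)         0                          
  chi_4 (2d, j=2)            2             2*cos(4*pi/9)        -2*cos(pi/9)         -1                   2*cos(2*pi/9)        0                          
  chi_5 (2d, j=3)            2             -1                   -1                   2                    -1                   0                          
  chi_6 (2d, j=4)            2             -2*cos(pi/9)         2*cos(2*pi/9)        -1                   2*cos(4*pi/9)        0                          

Spot check: chi_3 (2d, j=1) on {r^3, r^6} = -1.

Why: D_9 has order 2*9 = 18 with 6 conjugacy classes, hence 6 irreducibles. Sum of squared dims 1 + 1 + 4 + 4 + 4 + 4 = 18 = |G|. Linear characters come from the abelianisation; the 2-dimensional irreps have character r^k -> 2*cos(2*pi*j*k/9), reflections -> 0.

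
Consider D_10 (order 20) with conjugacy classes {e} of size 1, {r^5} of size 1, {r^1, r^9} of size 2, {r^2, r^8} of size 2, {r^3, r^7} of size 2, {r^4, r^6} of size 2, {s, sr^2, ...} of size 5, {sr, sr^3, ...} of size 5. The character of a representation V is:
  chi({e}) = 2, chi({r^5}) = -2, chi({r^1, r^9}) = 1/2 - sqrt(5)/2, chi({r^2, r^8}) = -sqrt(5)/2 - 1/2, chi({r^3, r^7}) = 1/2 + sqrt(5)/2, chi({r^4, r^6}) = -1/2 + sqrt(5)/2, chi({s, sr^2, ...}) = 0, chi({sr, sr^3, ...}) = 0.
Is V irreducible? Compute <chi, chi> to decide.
Irreducible: <chi, chi> = 1.

Justification: <chi, chi> = (1/|G|) sum_C |C| * |chi(C)|^2 = (1/20)[1*|2|^2 + 1*|-2|^2 + 2*|1/2 - sqrt(5)/2|^2 + 2*|-sqrt(5)/2 - 1/2|^2 + 2*|1/2 + sqrt(5)/2|^2 + 2*|-1/2 + sqrt(5)/2|^2 + 5*|0|^2 + 5*|0|^2]
  = (1/20)[(4) + (4) + (3 - sqrt(5)) + (sqrt(5) + 3) + (sqrt(5) + 3) + (3 - sqrt(5)) + (0) + (0)] = 20/20 = 1.
A character is irreducible iff <chi, chi> = 1, so this representation is irreducible.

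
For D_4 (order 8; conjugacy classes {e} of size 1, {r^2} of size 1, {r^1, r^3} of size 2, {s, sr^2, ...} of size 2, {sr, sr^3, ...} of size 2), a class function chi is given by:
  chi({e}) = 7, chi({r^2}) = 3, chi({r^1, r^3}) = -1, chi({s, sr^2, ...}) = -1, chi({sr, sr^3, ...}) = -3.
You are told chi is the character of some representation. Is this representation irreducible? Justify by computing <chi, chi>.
Not irreducible (reducible): <chi, chi> = 10 > 1.

Derivation: <chi, chi> = (1/|G|) sum_C |C| * |chi(C)|^2 = (1/8)[1*|7|^2 + 1*|3|^2 + 2*|-1|^2 + 2*|-1|^2 + 2*|-3|^2]
  = (1/8)[(49) + (9) + (2) + (2) + (18)] = 80/8 = 10.
A character is irreducible iff <chi, chi> = 1, so this representation is reducible.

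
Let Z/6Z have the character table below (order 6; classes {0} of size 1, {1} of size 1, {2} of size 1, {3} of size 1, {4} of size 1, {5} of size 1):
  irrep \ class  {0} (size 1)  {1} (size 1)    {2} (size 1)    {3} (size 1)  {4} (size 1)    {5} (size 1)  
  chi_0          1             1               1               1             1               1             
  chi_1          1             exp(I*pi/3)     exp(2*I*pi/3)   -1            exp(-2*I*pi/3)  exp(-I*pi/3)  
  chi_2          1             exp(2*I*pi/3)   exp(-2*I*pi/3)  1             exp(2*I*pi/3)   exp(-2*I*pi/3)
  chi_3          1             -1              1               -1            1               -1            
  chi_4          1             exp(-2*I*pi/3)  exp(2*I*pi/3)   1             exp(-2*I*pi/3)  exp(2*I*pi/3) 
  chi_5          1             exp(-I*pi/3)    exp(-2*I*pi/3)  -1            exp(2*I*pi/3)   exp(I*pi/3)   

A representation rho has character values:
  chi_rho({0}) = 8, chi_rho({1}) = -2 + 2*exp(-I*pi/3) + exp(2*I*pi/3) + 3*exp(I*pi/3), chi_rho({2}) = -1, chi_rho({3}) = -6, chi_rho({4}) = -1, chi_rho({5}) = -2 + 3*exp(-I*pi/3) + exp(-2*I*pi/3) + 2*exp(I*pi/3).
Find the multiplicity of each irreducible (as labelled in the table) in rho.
Multiplicities: chi_0: 0, chi_1: 3, chi_2: 1, chi_3: 2, chi_4: 0, chi_5: 2.

Derivation: Use <chi_rho, chi> = (1/|G|) sum_C |C| * chi_rho(C) * conj(chi(C)) with |G| = 6 for each irreducible chi in the table:
  <chi_rho, chi_0> = (1/6)[1*(8)*conj(1) + 1*(-2 + 2*exp(-I*pi/3) + exp(2*I*pi/3) + 3*exp(I*pi/3))*conj(1) + 1*(-1)*conj(1) + 1*(-6)*conj(1) + 1*(-1)*conj(1) + 1*(-2 + 3*exp(-I*pi/3) + exp(-2*I*pi/3) + 2*exp(I*pi/3))*conj(1)]
      = (1/6)[(8) + (-2 + 2*exp(-I*pi/3) + exp(2*I*pi/3) + 3*exp(I*pi/3)) + (-1) + (-6) + (-1) + (-2 + 3*exp(-I*pi/3) + exp(-2*I*pi/3) + 2*exp(I*pi/3))] = 0/6 = 0
  <chi_rho, chi_1> = (1/6)[1*(8)*conj(1) + 1*(-2 + 2*exp(-I*pi/3) + exp(2*I*pi/3) + 3*exp(I*pi/3))*conj(exp(I*pi/3)) + 1*(-1)*conj(exp(2*I*pi/3)) + 1*(-6)*conj(-1) + 1*(-1)*conj(exp(-2*I*pi/3)) + 1*(-2 + 3*exp(-I*pi/3) + exp(-2*I*pi/3) + 2*exp(I*pi/3))*conj(exp(-I*pi/3))]
      = (1/6)[(8) + (3 + 2*exp(-2*I*pi/3) + exp(I*pi/3) - 2*exp(-I*pi/3)) + (3 + 2*exp(-2*I*pi/3) + 3*exp(2*I*pi/3)) + (6) + (3 + 3*exp(-2*I*pi/3) + 2*exp(2*I*pi/3)) + (3 - 2*exp(I*pi/3) + exp(-I*pi/3) + 2*exp(2*I*pi/3))] = 18/6 = 3
  <chi_rho, chi_2> = (1/6)[1*(8)*conj(1) + 1*(-2 + 2*exp(-I*pi/3) + exp(2*I*pi/3) + 3*exp(I*pi/3))*conj(exp(2*I*pi/3)) + 1*(-1)*conj(exp(-2*I*pi/3)) + 1*(-6)*conj(1) + 1*(-1)*conj(exp(2*I*pi/3)) + 1*(-2 + 3*exp(-I*pi/3) + exp(-2*I*pi/3) + 2*exp(I*pi/3))*conj(exp(-2*I*pi/3))]
      = (1/6)[(8) + (-1 + 3*exp(-I*pi/3) - 2*exp(-2*I*pi/3)) + (3 + 3*exp(-2*I*pi/3) + 2*exp(2*I*pi/3)) + (-6) + (3 + 2*exp(-2*I*pi/3) + 3*exp(2*I*pi/3)) + (-1 - 2*exp(2*I*pi/3) + 3*exp(I*pi/3))] = 6/6 = 1
  <chi_rho, chi_3> = (1/6)[1*(8)*conj(1) + 1*(-2 + 2*exp(-I*pi/3) + exp(2*I*pi/3) + 3*exp(I*pi/3))*conj(-1) + 1*(-1)*conj(1) + 1*(-6)*conj(-1) + 1*(-1)*conj(1) + 1*(-2 + 3*exp(-I*pi/3) + exp(-2*I*pi/3) + 2*exp(I*pi/3))*conj(-1)]
      = (1/6)[(8) + (2 - 3*exp(I*pi/3) - exp(2*I*pi/3) - 2*exp(-I*pi/3)) + (-1) + (6) + (-1) + (2 - 2*exp(I*pi/3) - exp(-2*I*pi/3) - 3*exp(-I*pi/3))] = 12/6 = 2
  <chi_rho, chi_4> = (1/6)[1*(8)*conj(1) + 1*(-2 + 2*exp(-I*pi/3) + exp(2*I*pi/3) + 3*exp(I*pi/3))*conj(exp(-2*I*pi/3)) + 1*(-1)*conj(exp(2*I*pi/3)) + 1*(-6)*conj(1) + 1*(-1)*conj(exp(-2*I*pi/3)) + 1*(-2 + 3*exp(-I*pi/3) + exp(-2*I*pi/3) + 2*exp(I*pi/3))*conj(exp(2*I*pi/3))]
      = (1/6)[(8) + (-3 - 2*exp(2*I*pi/3) + exp(-2*I*pi/3) + 2*exp(I*pi/3)) + (3 + 2*exp(-2*I*pi/3) + 3*exp(2*I*pi/3)) + (-6) + (3 + 3*exp(-2*I*pi/3) + 2*exp(2*I*pi/3)) + (-3 + 2*exp(-I*pi/3) + exp(2*I*pi/3) - 2*exp(-2*I*pi/3))] = 0/6 = 0
  <chi_rho, chi_5> = (1/6)[1*(8)*conj(1) + 1*(-2 + 2*exp(-I*pi/3) + exp(2*I*pi/3) + 3*exp(I*pi/3))*conj(exp(-I*pi/3)) + 1*(-1)*conj(exp(-2*I*pi/3)) + 1*(-6)*conj(-1) + 1*(-1)*conj(exp(2*I*pi/3)) + 1*(-2 + 3*exp(-I*pi/3) + exp(-2*I*pi/3) + 2*exp(I*pi/3))*conj(exp(I*pi/3))]
      = (1/6)[(8) + (1 - 2*exp(I*pi/3) + 3*exp(2*I*pi/3)) + (3 + 3*exp(-2*I*pi/3) + 2*exp(2*I*pi/3)) + (6) + (3 + 2*exp(-2*I*pi/3) + 3*exp(2*I*pi/3)) + (1 + 3*exp(-2*I*pi/3) - 2*exp(-I*pi/3))] = 12/6 = 2
(Exp terms are combined using exp(i*s)*conj(exp(i*t)) = exp(i*(s-t)), and sums of them are collapsed using the identity that for every m > 1 the m distinct m-th roots of unity sum to 0, e.g. 1 + exp(2*I*pi/3) + exp(-2*I*pi/3) = 0.)
Dimension check: dim(rho) = sum (mult * dim) = 0*1 + 3*1 + 1*1 + 2*1 + 0*1 + 2*1 = 8 = chi_rho(e) = 8.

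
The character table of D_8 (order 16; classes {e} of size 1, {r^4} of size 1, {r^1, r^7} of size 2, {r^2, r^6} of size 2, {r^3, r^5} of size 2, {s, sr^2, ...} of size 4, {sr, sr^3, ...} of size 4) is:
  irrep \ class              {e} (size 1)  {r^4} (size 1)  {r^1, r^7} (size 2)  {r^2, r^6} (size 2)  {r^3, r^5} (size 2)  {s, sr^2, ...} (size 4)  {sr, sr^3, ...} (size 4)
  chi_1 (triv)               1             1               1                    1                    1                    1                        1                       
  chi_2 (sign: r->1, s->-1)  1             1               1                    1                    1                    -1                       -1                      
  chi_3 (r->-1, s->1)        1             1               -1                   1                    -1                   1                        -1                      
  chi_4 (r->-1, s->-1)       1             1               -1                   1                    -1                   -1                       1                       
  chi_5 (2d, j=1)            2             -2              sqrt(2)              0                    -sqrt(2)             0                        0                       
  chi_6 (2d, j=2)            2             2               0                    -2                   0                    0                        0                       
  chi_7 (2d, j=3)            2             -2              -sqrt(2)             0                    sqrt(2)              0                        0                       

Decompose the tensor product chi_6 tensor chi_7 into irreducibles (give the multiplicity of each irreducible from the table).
chi_6 tensor chi_7 = chi_5 + chi_7 (all other irreducibles have multiplicity 0).

Proof sketch: The character of a tensor product is the pointwise product (chi_6 * chi_7)(C) = chi_6(C) * chi_7(C):
  {e}: (2)*(2), {r^4}: (2)*(-2), {r^1, r^7}: (0)*(-sqrt(2)), {r^2, r^6}: (-2)*(0), {r^3, r^5}: (0)*(sqrt(2)), {s, sr^2, ...}: (0)*(0), {sr, sr^3, ...}: (0)*(0)
so (chi_6 * chi_7) takes values
  {e} -> 4, {r^4} -> -4, {r^1, r^7} -> 0, {r^2, r^6} -> 0, {r^3, r^5} -> 0, {s, sr^2, ...} -> 0, {sr, sr^3, ...} -> 0.
Now take the inner product of this character with each irreducible chi from the table, <chi_6*chi_7, chi> = (1/16) sum_C |C| (chi_6*chi_7)(C) conj(chi(C)):
  <chi_6*chi_7, chi_1> = (1/16)[1*(4)*conj(1) + 1*(-4)*conj(1) + 2*(0)*conj(1) + 2*(0)*conj(1) + 2*(0)*conj(1) + 4*(0)*conj(1) + 4*(0)*conj(1)]
      = (1/16)[(4) + (-4) + (0) + (0) + (0) + (0) + (0)] = 0/16 = 0
  <chi_6*chi_7, chi_2> = (1/16)[1*(4)*conj(1) + 1*(-4)*conj(1) + 2*(0)*conj(1) + 2*(0)*conj(1) + 2*(0)*conj(1) + 4*(0)*conj(-1) + 4*(0)*conj(-1)]
      = (1/16)[(4) + (-4) + (0) + (0) + (0) + (0) + (0)] = 0/16 = 0
  <chi_6*chi_7, chi_3> = (1/16)[1*(4)*conj(1) + 1*(-4)*conj(1) + 2*(0)*conj(-1) + 2*(0)*conj(1) + 2*(0)*conj(-1) + 4*(0)*conj(1) + 4*(0)*conj(-1)]
      = (1/16)[(4) + (-4) + (0) + (0) + (0) + (0) + (0)] = 0/16 = 0
  <chi_6*chi_7, chi_4> = (1/16)[1*(4)*conj(1) + 1*(-4)*conj(1) + 2*(0)*conj(-1) + 2*(0)*conj(1) + 2*(0)*conj(-1) + 4*(0)*conj(-1) + 4*(0)*conj(1)]
      = (1/16)[(4) + (-4) + (0) + (0) + (0) + (0) + (0)] = 0/16 = 0
  <chi_6*chi_7, chi_5> = (1/16)[1*(4)*conj(2) + 1*(-4)*conj(-2) + 2*(0)*conj(sqrt(2)) + 2*(0)*conj(0) + 2*(0)*conj(-sqrt(2)) + 4*(0)*conj(0) + 4*(0)*conj(0)]
      = (1/16)[(8) + (8) + (0) + (0) + (0) + (0) + (0)] = 16/16 = 1
  <chi_6*chi_7, chi_6> = (1/16)[1*(4)*conj(2) + 1*(-4)*conj(2) + 2*(0)*conj(0) + 2*(0)*conj(-2) + 2*(0)*conj(0) + 4*(0)*conj(0) + 4*(0)*conj(0)]
      = (1/16)[(8) + (-8) + (0) + (0) + (0) + (0) + (0)] = 0/16 = 0
  <chi_6*chi_7, chi_7> = (1/16)[1*(4)*conj(2) + 1*(-4)*conj(-2) + 2*(0)*conj(-sqrt(2)) + 2*(0)*conj(0) + 2*(0)*conj(sqrt(2)) + 4*(0)*conj(0) + 4*(0)*conj(0)]
      = (1/16)[(8) + (8) + (0) + (0) + (0) + (0) + (0)] = 16/16 = 1
Hence the multiplicities are chi_5: 1, chi_7: 1. Dimension check: dim(chi_6)*dim(chi_7) = 2*2 = 4 and sum (mult * dim) = 1*2 + 1*2 = 4.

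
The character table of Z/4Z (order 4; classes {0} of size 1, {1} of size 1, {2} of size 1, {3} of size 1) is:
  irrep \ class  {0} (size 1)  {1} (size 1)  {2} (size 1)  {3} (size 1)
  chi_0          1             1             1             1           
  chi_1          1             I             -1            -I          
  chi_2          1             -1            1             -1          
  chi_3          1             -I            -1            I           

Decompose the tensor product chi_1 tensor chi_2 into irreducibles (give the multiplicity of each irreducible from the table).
chi_1 tensor chi_2 = chi_3 (all other irreducibles have multiplicity 0).

Derivation: The character of a tensor product is the pointwise product (chi_1 * chi_2)(C) = chi_1(C) * chi_2(C):
  {0}: (1)*(1), {1}: (I)*(-1), {2}: (-1)*(1), {3}: (-I)*(-1)
so (chi_1 * chi_2) takes values
  {0} -> 1, {1} -> -I, {2} -> -1, {3} -> I.
Now take the inner product of this character with each irreducible chi from the table, <chi_1*chi_2, chi> = (1/4) sum_C |C| (chi_1*chi_2)(C) conj(chi(C)):
  <chi_1*chi_2, chi_0> = (1/4)[1*(1)*conj(1) + 1*(-I)*conj(1) + 1*(-1)*conj(1) + 1*(I)*conj(1)]
      = (1/4)[(1) + (-I) + (-1) + (I)] = 0/4 = 0
  <chi_1*chi_2, chi_1> = (1/4)[1*(1)*conj(1) + 1*(-I)*conj(I) + 1*(-1)*conj(-1) + 1*(I)*conj(-I)]
      = (1/4)[(1) + (-1) + (1) + (-1)] = 0/4 = 0
  <chi_1*chi_2, chi_2> = (1/4)[1*(1)*conj(1) + 1*(-I)*conj(-1) + 1*(-1)*conj(1) + 1*(I)*conj(-1)]
      = (1/4)[(1) + (I) + (-1) + (-I)] = 0/4 = 0
  <chi_1*chi_2, chi_3> = (1/4)[1*(1)*conj(1) + 1*(-I)*conj(-I) + 1*(-1)*conj(-1) + 1*(I)*conj(I)]
      = (1/4)[(1) + (1) + (1) + (1)] = 4/4 = 1
(Exp terms are combined using exp(i*s)*conj(exp(i*t)) = exp(i*(s-t)), and sums of them are collapsed using the identity that for every m > 1 the m distinct m-th roots of unity sum to 0, e.g. 1 + exp(2*I*pi/3) + exp(-2*I*pi/3) = 0.)
Hence the multiplicities are chi_3: 1. Dimension check: dim(chi_1)*dim(chi_2) = 1*1 = 1 and sum (mult * dim) = 1*1 = 1.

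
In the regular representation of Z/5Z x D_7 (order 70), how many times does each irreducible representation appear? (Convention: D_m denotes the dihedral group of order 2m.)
Each irreducible V_i of dimension d_i appears with multiplicity d_i, i.e. rho_reg = (direct sum over all irreducibles V_i) d_i V_i. The irreducible dimensions for Z/5Z x D_7 are 1, 1, 1, 1, 1, 1, 1, 1, 1, 1, 2, 2, 2, 2, 2, 2, 2, 2, 2, 2, 2, 2, 2, 2, 2: 10 irreducibles of dimension 1, each with multiplicity 1; 15 irreducibles of dimension 2, each with multiplicity 2. Total dimension 10*1*1 + 15*2*2 = 70 = |G|.

General theorem: in the regular representation of a finite group G, each irreducible appears with multiplicity equal to its dimension. Check: dim(rho_reg) = sum d_i^2 = 1 + 1 + 1 + 1 + 1 + 1 + 1 + 1 + 1 + 1 + 4 + 4 + 4 + 4 + 4 + 4 + 4 + 4 + 4 + 4 + 4 + 4 + 4 + 4 + 4 = 70 = |G|.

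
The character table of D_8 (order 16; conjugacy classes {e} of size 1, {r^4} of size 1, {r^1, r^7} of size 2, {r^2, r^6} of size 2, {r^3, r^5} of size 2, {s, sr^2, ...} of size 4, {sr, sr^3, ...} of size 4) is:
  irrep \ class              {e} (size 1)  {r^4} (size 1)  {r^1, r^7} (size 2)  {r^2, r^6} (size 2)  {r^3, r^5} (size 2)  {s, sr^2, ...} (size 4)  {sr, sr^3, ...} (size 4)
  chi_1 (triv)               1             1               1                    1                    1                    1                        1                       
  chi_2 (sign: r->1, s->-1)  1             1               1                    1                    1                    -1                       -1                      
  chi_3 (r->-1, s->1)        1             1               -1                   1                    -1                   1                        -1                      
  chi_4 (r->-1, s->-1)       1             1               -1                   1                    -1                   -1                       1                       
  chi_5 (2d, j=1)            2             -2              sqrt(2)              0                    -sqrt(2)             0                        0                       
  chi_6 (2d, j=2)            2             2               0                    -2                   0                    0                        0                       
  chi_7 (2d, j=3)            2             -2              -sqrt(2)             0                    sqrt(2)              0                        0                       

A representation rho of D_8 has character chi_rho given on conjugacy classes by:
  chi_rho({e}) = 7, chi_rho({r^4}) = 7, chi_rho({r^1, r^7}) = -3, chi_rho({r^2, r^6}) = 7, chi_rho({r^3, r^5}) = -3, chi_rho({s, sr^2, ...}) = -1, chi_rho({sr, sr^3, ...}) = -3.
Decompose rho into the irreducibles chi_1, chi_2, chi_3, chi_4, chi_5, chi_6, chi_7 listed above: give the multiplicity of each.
Multiplicities: chi_1: 0, chi_2: 2, chi_3: 3, chi_4: 2, chi_5: 0, chi_6: 0, chi_7: 0.

Derivation: Use <chi_rho, chi> = (1/|G|) sum_C |C| * chi_rho(C) * conj(chi(C)) with |G| = 16 for each irreducible chi in the table:
  <chi_rho, chi_1> = (1/16)[1*(7)*conj(1) + 1*(7)*conj(1) + 2*(-3)*conj(1) + 2*(7)*conj(1) + 2*(-3)*conj(1) + 4*(-1)*conj(1) + 4*(-3)*conj(1)]
      = (1/16)[(7) + (7) + (-6) + (14) + (-6) + (-4) + (-12)] = 0/16 = 0
  <chi_rho, chi_2> = (1/16)[1*(7)*conj(1) + 1*(7)*conj(1) + 2*(-3)*conj(1) + 2*(7)*conj(1) + 2*(-3)*conj(1) + 4*(-1)*conj(-1) + 4*(-3)*conj(-1)]
      = (1/16)[(7) + (7) + (-6) + (14) + (-6) + (4) + (12)] = 32/16 = 2
  <chi_rho, chi_3> = (1/16)[1*(7)*conj(1) + 1*(7)*conj(1) + 2*(-3)*conj(-1) + 2*(7)*conj(1) + 2*(-3)*conj(-1) + 4*(-1)*conj(1) + 4*(-3)*conj(-1)]
      = (1/16)[(7) + (7) + (6) + (14) + (6) + (-4) + (12)] = 48/16 = 3
  <chi_rho, chi_4> = (1/16)[1*(7)*conj(1) + 1*(7)*conj(1) + 2*(-3)*conj(-1) + 2*(7)*conj(1) + 2*(-3)*conj(-1) + 4*(-1)*conj(-1) + 4*(-3)*conj(1)]
      = (1/16)[(7) + (7) + (6) + (14) + (6) + (4) + (-12)] = 32/16 = 2
  <chi_rho, chi_5> = (1/16)[1*(7)*conj(2) + 1*(7)*conj(-2) + 2*(-3)*conj(sqrt(2)) + 2*(7)*conj(0) + 2*(-3)*conj(-sqrt(2)) + 4*(-1)*conj(0) + 4*(-3)*conj(0)]
      = (1/16)[(14) + (-14) + (-6*sqrt(2)) + (0) + (6*sqrt(2)) + (0) + (0)] = 0/16 = 0
  <chi_rho, chi_6> = (1/16)[1*(7)*conj(2) + 1*(7)*conj(2) + 2*(-3)*conj(0) + 2*(7)*conj(-2) + 2*(-3)*conj(0) + 4*(-1)*conj(0) + 4*(-3)*conj(0)]
      = (1/16)[(14) + (14) + (0) + (-28) + (0) + (0) + (0)] = 0/16 = 0
  <chi_rho, chi_7> = (1/16)[1*(7)*conj(2) + 1*(7)*conj(-2) + 2*(-3)*conj(-sqrt(2)) + 2*(7)*conj(0) + 2*(-3)*conj(sqrt(2)) + 4*(-1)*conj(0) + 4*(-3)*conj(0)]
      = (1/16)[(14) + (-14) + (6*sqrt(2)) + (0) + (-6*sqrt(2)) + (0) + (0)] = 0/16 = 0
Dimension check: dim(rho) = sum (mult * dim) = 0*1 + 2*1 + 3*1 + 2*1 + 0*2 + 0*2 + 0*2 = 7 = chi_rho(e) = 7.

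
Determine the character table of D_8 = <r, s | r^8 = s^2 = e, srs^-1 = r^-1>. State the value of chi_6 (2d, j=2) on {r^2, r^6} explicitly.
Conjugacy classes: {e} of size 1, {r^4} of size 1, {r^1, r^7} of size 2, {r^2, r^6} of size 2, {r^3, r^5} of size 2, {s, sr^2, ...} of size 4, {sr, sr^3, ...} of size 4.
Character table:
  irrep \ class              {e} (size 1)  {r^4} (size 1)  {r^1, r^7} (size 2)  {r^2, r^6} (size 2)  {r^3, r^5} (size 2)  {s, sr^2, ...} (size 4)  {sr, sr^3, ...} (size 4)
  chi_1 (triv)               1             1               1                    1                    1                    1                        1                       
  chi_2 (sign: r->1, s->-1)  1             1               1                    1                    1                    -1                       -1                      
  chi_3 (r->-1, s->1)        1             1               -1                   1                    -1                   1                        -1                      
  chi_4 (r->-1, s->-1)       1             1               -1                   1                    -1                   -1                       1                       
  chi_5 (2d, j=1)            2             -2              sqrt(2)              0                    -sqrt(2)             0                        0                       
  chi_6 (2d, j=2)            2             2               0                    -2                   0                    0                        0                       
  chi_7 (2d, j=3)            2             -2              -sqrt(2)             0                    sqrt(2)              0                        0                       

Spot check: chi_6 (2d, j=2) on {r^2, r^6} = -2.

Working: D_8 has order 2*8 = 16 with 7 conjugacy classes, hence 7 irreducibles. Sum of squared dims 1 + 1 + 1 + 1 + 4 + 4 + 4 = 16 = |G|. Linear characters come from the abelianisation; the 2-dimensional irreps have character r^k -> 2*cos(2*pi*j*k/8), reflections -> 0.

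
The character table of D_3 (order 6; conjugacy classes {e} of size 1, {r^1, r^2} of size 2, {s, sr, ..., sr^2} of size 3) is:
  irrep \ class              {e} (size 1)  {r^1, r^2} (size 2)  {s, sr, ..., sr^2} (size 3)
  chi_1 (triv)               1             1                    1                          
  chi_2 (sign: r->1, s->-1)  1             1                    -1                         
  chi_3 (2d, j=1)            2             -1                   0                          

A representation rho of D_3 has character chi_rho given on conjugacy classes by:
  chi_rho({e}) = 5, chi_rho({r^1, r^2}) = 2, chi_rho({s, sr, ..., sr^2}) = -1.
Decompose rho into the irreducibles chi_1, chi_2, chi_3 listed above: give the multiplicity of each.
Multiplicities: chi_1: 1, chi_2: 2, chi_3: 1.

Solution. Use <chi_rho, chi> = (1/|G|) sum_C |C| * chi_rho(C) * conj(chi(C)) with |G| = 6 for each irreducible chi in the table:
  <chi_rho, chi_1> = (1/6)[1*(5)*conj(1) + 2*(2)*conj(1) + 3*(-1)*conj(1)]
      = (1/6)[(5) + (4) + (-3)] = 6/6 = 1
  <chi_rho, chi_2> = (1/6)[1*(5)*conj(1) + 2*(2)*conj(1) + 3*(-1)*conj(-1)]
      = (1/6)[(5) + (4) + (3)] = 12/6 = 2
  <chi_rho, chi_3> = (1/6)[1*(5)*conj(2) + 2*(2)*conj(-1) + 3*(-1)*conj(0)]
      = (1/6)[(10) + (-4) + (0)] = 6/6 = 1
Dimension check: dim(rho) = sum (mult * dim) = 1*1 + 2*1 + 1*2 = 5 = chi_rho(e) = 5.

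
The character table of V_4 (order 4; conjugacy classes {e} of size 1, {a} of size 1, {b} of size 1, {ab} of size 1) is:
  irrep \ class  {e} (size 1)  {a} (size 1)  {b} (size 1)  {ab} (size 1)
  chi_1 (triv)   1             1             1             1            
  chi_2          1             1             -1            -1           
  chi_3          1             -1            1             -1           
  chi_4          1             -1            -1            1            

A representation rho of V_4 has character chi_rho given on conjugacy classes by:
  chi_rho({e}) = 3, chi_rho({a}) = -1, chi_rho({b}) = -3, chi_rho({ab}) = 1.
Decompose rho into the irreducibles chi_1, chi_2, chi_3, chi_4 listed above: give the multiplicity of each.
Multiplicities: chi_1: 0, chi_2: 1, chi_3: 0, chi_4: 2.

Derivation: Use <chi_rho, chi> = (1/|G|) sum_C |C| * chi_rho(C) * conj(chi(C)) with |G| = 4 for each irreducible chi in the table:
  <chi_rho, chi_1> = (1/4)[1*(3)*conj(1) + 1*(-1)*conj(1) + 1*(-3)*conj(1) + 1*(1)*conj(1)]
      = (1/4)[(3) + (-1) + (-3) + (1)] = 0/4 = 0
  <chi_rho, chi_2> = (1/4)[1*(3)*conj(1) + 1*(-1)*conj(1) + 1*(-3)*conj(-1) + 1*(1)*conj(-1)]
      = (1/4)[(3) + (-1) + (3) + (-1)] = 4/4 = 1
  <chi_rho, chi_3> = (1/4)[1*(3)*conj(1) + 1*(-1)*conj(-1) + 1*(-3)*conj(1) + 1*(1)*conj(-1)]
      = (1/4)[(3) + (1) + (-3) + (-1)] = 0/4 = 0
  <chi_rho, chi_4> = (1/4)[1*(3)*conj(1) + 1*(-1)*conj(-1) + 1*(-3)*conj(-1) + 1*(1)*conj(1)]
      = (1/4)[(3) + (1) + (3) + (1)] = 8/4 = 2
Dimension check: dim(rho) = sum (mult * dim) = 0*1 + 1*1 + 0*1 + 2*1 = 3 = chi_rho(e) = 3.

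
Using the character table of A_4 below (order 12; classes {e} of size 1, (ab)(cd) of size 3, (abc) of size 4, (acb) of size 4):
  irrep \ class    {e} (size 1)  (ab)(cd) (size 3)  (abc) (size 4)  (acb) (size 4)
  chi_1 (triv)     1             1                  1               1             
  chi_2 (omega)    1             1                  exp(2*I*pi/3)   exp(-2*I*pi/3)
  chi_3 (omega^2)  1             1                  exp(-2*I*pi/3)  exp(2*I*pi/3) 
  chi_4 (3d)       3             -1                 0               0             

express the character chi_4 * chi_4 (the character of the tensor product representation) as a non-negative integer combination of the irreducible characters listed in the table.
chi_4 tensor chi_4 = chi_1 + chi_2 + chi_3 + 2*chi_4 (all other irreducibles have multiplicity 0).

Argument: The character of a tensor product is the pointwise product (chi_4 * chi_4)(C) = chi_4(C) * chi_4(C):
  {e}: (3)*(3), (ab)(cd): (-1)*(-1), (abc): (0)*(0), (acb): (0)*(0)
so (chi_4 * chi_4) takes values
  {e} -> 9, (ab)(cd) -> 1, (abc) -> 0, (acb) -> 0.
Now take the inner product of this character with each irreducible chi from the table, <chi_4*chi_4, chi> = (1/12) sum_C |C| (chi_4*chi_4)(C) conj(chi(C)):
  <chi_4*chi_4, chi_1> = (1/12)[1*(9)*conj(1) + 3*(1)*conj(1) + 4*(0)*conj(1) + 4*(0)*conj(1)]
      = (1/12)[(9) + (3) + (0) + (0)] = 12/12 = 1
  <chi_4*chi_4, chi_2> = (1/12)[1*(9)*conj(1) + 3*(1)*conj(1) + 4*(0)*conj(exp(2*I*pi/3)) + 4*(0)*conj(exp(-2*I*pi/3))]
      = (1/12)[(9) + (3) + (0) + (0)] = 12/12 = 1
  <chi_4*chi_4, chi_3> = (1/12)[1*(9)*conj(1) + 3*(1)*conj(1) + 4*(0)*conj(exp(-2*I*pi/3)) + 4*(0)*conj(exp(2*I*pi/3))]
      = (1/12)[(9) + (3) + (0) + (0)] = 12/12 = 1
  <chi_4*chi_4, chi_4> = (1/12)[1*(9)*conj(3) + 3*(1)*conj(-1) + 4*(0)*conj(0) + 4*(0)*conj(0)]
      = (1/12)[(27) + (-3) + (0) + (0)] = 24/12 = 2
(Exp terms are combined using exp(i*s)*conj(exp(i*t)) = exp(i*(s-t)), and sums of them are collapsed using the identity that for every m > 1 the m distinct m-th roots of unity sum to 0, e.g. 1 + exp(2*I*pi/3) + exp(-2*I*pi/3) = 0.)
Hence the multiplicities are chi_1: 1, chi_2: 1, chi_3: 1, chi_4: 2. Dimension check: dim(chi_4)*dim(chi_4) = 3*3 = 9 and sum (mult * dim) = 1*1 + 1*1 + 1*1 + 2*3 = 9.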